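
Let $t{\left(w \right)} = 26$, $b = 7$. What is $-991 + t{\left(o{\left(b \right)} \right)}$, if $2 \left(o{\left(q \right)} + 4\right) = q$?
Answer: $-965$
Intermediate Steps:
$o{\left(q \right)} = -4 + \frac{q}{2}$
$-991 + t{\left(o{\left(b \right)} \right)} = -991 + 26 = -965$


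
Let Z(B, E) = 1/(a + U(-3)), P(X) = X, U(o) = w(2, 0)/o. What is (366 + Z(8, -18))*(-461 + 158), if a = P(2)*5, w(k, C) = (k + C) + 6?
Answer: -2440665/22 ≈ -1.1094e+5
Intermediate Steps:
w(k, C) = 6 + C + k (w(k, C) = (C + k) + 6 = 6 + C + k)
U(o) = 8/o (U(o) = (6 + 0 + 2)/o = 8/o)
a = 10 (a = 2*5 = 10)
Z(B, E) = 3/22 (Z(B, E) = 1/(10 + 8/(-3)) = 1/(10 + 8*(-⅓)) = 1/(10 - 8/3) = 1/(22/3) = 3/22)
(366 + Z(8, -18))*(-461 + 158) = (366 + 3/22)*(-461 + 158) = (8055/22)*(-303) = -2440665/22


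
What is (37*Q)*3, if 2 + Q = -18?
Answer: -2220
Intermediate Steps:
Q = -20 (Q = -2 - 18 = -20)
(37*Q)*3 = (37*(-20))*3 = -740*3 = -2220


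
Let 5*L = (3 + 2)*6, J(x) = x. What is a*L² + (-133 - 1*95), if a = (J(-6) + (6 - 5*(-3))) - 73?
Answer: -2316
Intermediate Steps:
L = 6 (L = ((3 + 2)*6)/5 = (5*6)/5 = (⅕)*30 = 6)
a = -58 (a = (-6 + (6 - 5*(-3))) - 73 = (-6 + (6 + 15)) - 73 = (-6 + 21) - 73 = 15 - 73 = -58)
a*L² + (-133 - 1*95) = -58*6² + (-133 - 1*95) = -58*36 + (-133 - 95) = -2088 - 228 = -2316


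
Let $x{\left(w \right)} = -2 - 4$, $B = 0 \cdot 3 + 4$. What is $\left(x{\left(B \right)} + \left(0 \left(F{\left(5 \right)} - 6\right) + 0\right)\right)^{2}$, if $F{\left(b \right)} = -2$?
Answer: $36$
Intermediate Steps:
$B = 4$ ($B = 0 + 4 = 4$)
$x{\left(w \right)} = -6$
$\left(x{\left(B \right)} + \left(0 \left(F{\left(5 \right)} - 6\right) + 0\right)\right)^{2} = \left(-6 + \left(0 \left(-2 - 6\right) + 0\right)\right)^{2} = \left(-6 + \left(0 \left(-8\right) + 0\right)\right)^{2} = \left(-6 + \left(0 + 0\right)\right)^{2} = \left(-6 + 0\right)^{2} = \left(-6\right)^{2} = 36$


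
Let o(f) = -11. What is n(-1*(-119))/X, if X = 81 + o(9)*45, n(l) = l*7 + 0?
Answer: -833/414 ≈ -2.0121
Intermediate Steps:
n(l) = 7*l (n(l) = 7*l + 0 = 7*l)
X = -414 (X = 81 - 11*45 = 81 - 495 = -414)
n(-1*(-119))/X = (7*(-1*(-119)))/(-414) = (7*119)*(-1/414) = 833*(-1/414) = -833/414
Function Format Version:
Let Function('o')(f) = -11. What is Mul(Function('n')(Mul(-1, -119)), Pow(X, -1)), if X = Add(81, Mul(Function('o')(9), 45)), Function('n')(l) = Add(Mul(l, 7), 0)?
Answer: Rational(-833, 414) ≈ -2.0121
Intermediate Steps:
Function('n')(l) = Mul(7, l) (Function('n')(l) = Add(Mul(7, l), 0) = Mul(7, l))
X = -414 (X = Add(81, Mul(-11, 45)) = Add(81, -495) = -414)
Mul(Function('n')(Mul(-1, -119)), Pow(X, -1)) = Mul(Mul(7, Mul(-1, -119)), Pow(-414, -1)) = Mul(Mul(7, 119), Rational(-1, 414)) = Mul(833, Rational(-1, 414)) = Rational(-833, 414)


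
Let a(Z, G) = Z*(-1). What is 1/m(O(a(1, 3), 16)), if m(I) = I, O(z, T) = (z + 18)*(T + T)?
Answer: 1/544 ≈ 0.0018382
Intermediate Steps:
a(Z, G) = -Z
O(z, T) = 2*T*(18 + z) (O(z, T) = (18 + z)*(2*T) = 2*T*(18 + z))
1/m(O(a(1, 3), 16)) = 1/(2*16*(18 - 1*1)) = 1/(2*16*(18 - 1)) = 1/(2*16*17) = 1/544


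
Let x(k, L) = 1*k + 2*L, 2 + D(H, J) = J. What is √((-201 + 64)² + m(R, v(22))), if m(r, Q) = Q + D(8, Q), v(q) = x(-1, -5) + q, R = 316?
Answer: √18789 ≈ 137.07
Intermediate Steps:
D(H, J) = -2 + J
x(k, L) = k + 2*L
v(q) = -11 + q (v(q) = (-1 + 2*(-5)) + q = (-1 - 10) + q = -11 + q)
m(r, Q) = -2 + 2*Q (m(r, Q) = Q + (-2 + Q) = -2 + 2*Q)
√((-201 + 64)² + m(R, v(22))) = √((-201 + 64)² + (-2 + 2*(-11 + 22))) = √((-137)² + (-2 + 2*11)) = √(18769 + (-2 + 22)) = √(18769 + 20) = √18789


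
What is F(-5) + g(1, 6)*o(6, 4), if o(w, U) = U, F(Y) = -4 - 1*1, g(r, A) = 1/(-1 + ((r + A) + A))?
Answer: -14/3 ≈ -4.6667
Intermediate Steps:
g(r, A) = 1/(-1 + r + 2*A) (g(r, A) = 1/(-1 + ((A + r) + A)) = 1/(-1 + (r + 2*A)) = 1/(-1 + r + 2*A))
F(Y) = -5 (F(Y) = -4 - 1 = -5)
F(-5) + g(1, 6)*o(6, 4) = -5 + 4/(-1 + 1 + 2*6) = -5 + 4/(-1 + 1 + 12) = -5 + 4/12 = -5 + (1/12)*4 = -5 + ⅓ = -14/3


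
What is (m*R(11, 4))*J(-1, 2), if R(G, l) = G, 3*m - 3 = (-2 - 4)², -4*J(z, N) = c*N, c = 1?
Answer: -143/2 ≈ -71.500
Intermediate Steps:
J(z, N) = -N/4
m = 13 (m = 1 + (-2 - 4)²/3 = 1 + (⅓)*(-6)² = 1 + (⅓)*36 = 1 + 12 = 13)
(m*R(11, 4))*J(-1, 2) = (13*11)*(-¼*2) = 143*(-½) = -143/2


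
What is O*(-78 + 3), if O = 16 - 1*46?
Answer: 2250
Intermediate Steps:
O = -30 (O = 16 - 46 = -30)
O*(-78 + 3) = -30*(-78 + 3) = -30*(-75) = 2250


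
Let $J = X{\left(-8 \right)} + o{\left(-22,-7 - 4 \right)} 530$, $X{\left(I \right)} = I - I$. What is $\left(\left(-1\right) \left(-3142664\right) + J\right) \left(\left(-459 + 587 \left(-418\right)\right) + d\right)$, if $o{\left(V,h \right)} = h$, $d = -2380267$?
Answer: $-8237614672728$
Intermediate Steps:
$X{\left(I \right)} = 0$
$J = -5830$ ($J = 0 + \left(-7 - 4\right) 530 = 0 - 5830 = -5830$)
$\left(\left(-1\right) \left(-3142664\right) + J\right) \left(\left(-459 + 587 \left(-418\right)\right) + d\right) = \left(\left(-1\right) \left(-3142664\right) - 5830\right) \left(\left(-459 + 587 \left(-418\right)\right) - 2380267\right) = \left(3142664 - 5830\right) \left(\left(-459 - 245366\right) - 2380267\right) = 3136834 \left(-245825 - 2380267\right) = 3136834 \left(-2626092\right) = -8237614672728$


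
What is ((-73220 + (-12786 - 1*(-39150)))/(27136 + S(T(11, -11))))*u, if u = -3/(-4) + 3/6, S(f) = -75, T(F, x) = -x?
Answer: -58570/27061 ≈ -2.1644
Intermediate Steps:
u = 5/4 (u = -3*(-¼) + 3*(⅙) = ¾ + ½ = 5/4 ≈ 1.2500)
((-73220 + (-12786 - 1*(-39150)))/(27136 + S(T(11, -11))))*u = ((-73220 + (-12786 - 1*(-39150)))/(27136 - 75))*(5/4) = ((-73220 + (-12786 + 39150))/27061)*(5/4) = ((-73220 + 26364)*(1/27061))*(5/4) = -46856*1/27061*(5/4) = -46856/27061*5/4 = -58570/27061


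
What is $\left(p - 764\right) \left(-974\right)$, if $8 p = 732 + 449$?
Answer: $\frac{2401397}{4} \approx 6.0035 \cdot 10^{5}$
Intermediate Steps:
$p = \frac{1181}{8}$ ($p = \frac{732 + 449}{8} = \frac{1}{8} \cdot 1181 = \frac{1181}{8} \approx 147.63$)
$\left(p - 764\right) \left(-974\right) = \left(\frac{1181}{8} - 764\right) \left(-974\right) = \left(- \frac{4931}{8}\right) \left(-974\right) = \frac{2401397}{4}$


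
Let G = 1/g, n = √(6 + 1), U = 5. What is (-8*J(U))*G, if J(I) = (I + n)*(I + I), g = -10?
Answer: 40 + 8*√7 ≈ 61.166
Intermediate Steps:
n = √7 ≈ 2.6458
J(I) = 2*I*(I + √7) (J(I) = (I + √7)*(I + I) = (I + √7)*(2*I) = 2*I*(I + √7))
G = -⅒ (G = 1/(-10) = -⅒ ≈ -0.10000)
(-8*J(U))*G = -16*5*(5 + √7)*(-⅒) = -8*(50 + 10*√7)*(-⅒) = (-400 - 80*√7)*(-⅒) = 40 + 8*√7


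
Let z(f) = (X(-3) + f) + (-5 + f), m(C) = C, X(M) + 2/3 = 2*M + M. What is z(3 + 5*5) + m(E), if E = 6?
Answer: 142/3 ≈ 47.333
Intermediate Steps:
X(M) = -⅔ + 3*M (X(M) = -⅔ + (2*M + M) = -⅔ + 3*M)
z(f) = -44/3 + 2*f (z(f) = ((-⅔ + 3*(-3)) + f) + (-5 + f) = ((-⅔ - 9) + f) + (-5 + f) = (-29/3 + f) + (-5 + f) = -44/3 + 2*f)
z(3 + 5*5) + m(E) = (-44/3 + 2*(3 + 5*5)) + 6 = (-44/3 + 2*(3 + 25)) + 6 = (-44/3 + 2*28) + 6 = (-44/3 + 56) + 6 = 124/3 + 6 = 142/3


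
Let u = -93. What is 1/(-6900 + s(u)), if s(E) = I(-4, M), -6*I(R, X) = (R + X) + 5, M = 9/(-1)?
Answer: -3/20696 ≈ -0.00014496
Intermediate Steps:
M = -9 (M = 9*(-1) = -9)
I(R, X) = -5/6 - R/6 - X/6 (I(R, X) = -((R + X) + 5)/6 = -(5 + R + X)/6 = -5/6 - R/6 - X/6)
s(E) = 4/3 (s(E) = -5/6 - 1/6*(-4) - 1/6*(-9) = -5/6 + 2/3 + 3/2 = 4/3)
1/(-6900 + s(u)) = 1/(-6900 + 4/3) = 1/(-20696/3) = -3/20696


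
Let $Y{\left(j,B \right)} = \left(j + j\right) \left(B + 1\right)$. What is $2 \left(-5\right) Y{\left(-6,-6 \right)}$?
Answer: $-600$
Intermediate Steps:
$Y{\left(j,B \right)} = 2 j \left(1 + B\right)$
$2 \left(-5\right) Y{\left(-6,-6 \right)} = 2 \left(-5\right) 2 \left(-6\right) \left(1 - 6\right) = - 10 \cdot 2 \left(-6\right) \left(-5\right) = \left(-10\right) 60 = -600$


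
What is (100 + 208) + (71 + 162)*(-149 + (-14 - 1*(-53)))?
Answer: -25322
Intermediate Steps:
(100 + 208) + (71 + 162)*(-149 + (-14 - 1*(-53))) = 308 + 233*(-149 + (-14 + 53)) = 308 + 233*(-149 + 39) = 308 + 233*(-110) = 308 - 25630 = -25322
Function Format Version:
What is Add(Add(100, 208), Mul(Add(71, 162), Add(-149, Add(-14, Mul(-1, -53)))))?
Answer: -25322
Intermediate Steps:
Add(Add(100, 208), Mul(Add(71, 162), Add(-149, Add(-14, Mul(-1, -53))))) = Add(308, Mul(233, Add(-149, Add(-14, 53)))) = Add(308, Mul(233, Add(-149, 39))) = Add(308, Mul(233, -110)) = Add(308, -25630) = -25322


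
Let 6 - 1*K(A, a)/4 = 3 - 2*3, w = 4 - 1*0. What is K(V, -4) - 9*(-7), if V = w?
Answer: 99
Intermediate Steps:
w = 4 (w = 4 + 0 = 4)
V = 4
K(A, a) = 36 (K(A, a) = 24 - 4*(3 - 2*3) = 24 - 4*(3 - 6) = 24 - 4*(-3) = 24 + 12 = 36)
K(V, -4) - 9*(-7) = 36 - 9*(-7) = 36 + 63 = 99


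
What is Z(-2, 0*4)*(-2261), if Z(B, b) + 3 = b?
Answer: 6783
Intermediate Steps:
Z(B, b) = -3 + b
Z(-2, 0*4)*(-2261) = (-3 + 0*4)*(-2261) = (-3 + 0)*(-2261) = -3*(-2261) = 6783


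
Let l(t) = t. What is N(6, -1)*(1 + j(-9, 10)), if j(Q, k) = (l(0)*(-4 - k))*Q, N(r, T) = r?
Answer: 6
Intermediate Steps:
j(Q, k) = 0 (j(Q, k) = (0*(-4 - k))*Q = 0*Q = 0)
N(6, -1)*(1 + j(-9, 10)) = 6*(1 + 0) = 6*1 = 6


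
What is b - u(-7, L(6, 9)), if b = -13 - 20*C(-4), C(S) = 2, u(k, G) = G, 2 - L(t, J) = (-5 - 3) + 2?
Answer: -61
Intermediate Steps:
L(t, J) = 8 (L(t, J) = 2 - ((-5 - 3) + 2) = 2 - (-8 + 2) = 2 - 1*(-6) = 2 + 6 = 8)
b = -53 (b = -13 - 20*2 = -13 - 40 = -53)
b - u(-7, L(6, 9)) = -53 - 1*8 = -53 - 8 = -61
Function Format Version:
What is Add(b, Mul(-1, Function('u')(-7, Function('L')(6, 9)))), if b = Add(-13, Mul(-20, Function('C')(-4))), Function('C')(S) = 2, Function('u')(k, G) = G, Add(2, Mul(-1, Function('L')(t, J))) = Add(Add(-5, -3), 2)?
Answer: -61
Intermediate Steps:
Function('L')(t, J) = 8 (Function('L')(t, J) = Add(2, Mul(-1, Add(Add(-5, -3), 2))) = Add(2, Mul(-1, Add(-8, 2))) = Add(2, Mul(-1, -6)) = Add(2, 6) = 8)
b = -53 (b = Add(-13, Mul(-20, 2)) = Add(-13, -40) = -53)
Add(b, Mul(-1, Function('u')(-7, Function('L')(6, 9)))) = Add(-53, Mul(-1, 8)) = Add(-53, -8) = -61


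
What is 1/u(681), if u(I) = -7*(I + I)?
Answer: -1/9534 ≈ -0.00010489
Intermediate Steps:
u(I) = -14*I
1/u(681) = 1/(-14*681) = 1/(-9534) = -1/9534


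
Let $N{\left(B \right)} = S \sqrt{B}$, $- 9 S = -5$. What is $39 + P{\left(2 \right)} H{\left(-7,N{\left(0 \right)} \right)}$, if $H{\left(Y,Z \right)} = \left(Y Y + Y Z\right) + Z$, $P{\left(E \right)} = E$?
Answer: $137$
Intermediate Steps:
$S = \frac{5}{9}$ ($S = \left(- \frac{1}{9}\right) \left(-5\right) = \frac{5}{9} \approx 0.55556$)
$N{\left(B \right)} = \frac{5 \sqrt{B}}{9}$
$H{\left(Y,Z \right)} = Z + Y^{2} + Y Z$ ($H{\left(Y,Z \right)} = \left(Y^{2} + Y Z\right) + Z = Z + Y^{2} + Y Z$)
$39 + P{\left(2 \right)} H{\left(-7,N{\left(0 \right)} \right)} = 39 + 2 \left(\frac{5 \sqrt{0}}{9} + \left(-7\right)^{2} - 7 \frac{5 \sqrt{0}}{9}\right) = 39 + 2 \left(\frac{5}{9} \cdot 0 + 49 - 7 \cdot \frac{5}{9} \cdot 0\right) = 39 + 2 \left(0 + 49 - 0\right) = 39 + 2 \left(0 + 49 + 0\right) = 39 + 2 \cdot 49 = 39 + 98 = 137$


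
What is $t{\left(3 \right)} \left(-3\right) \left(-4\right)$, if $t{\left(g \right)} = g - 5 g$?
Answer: $-144$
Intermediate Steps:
$t{\left(g \right)} = - 4 g$ ($t{\left(g \right)} = g - 5 g = - 4 g$)
$t{\left(3 \right)} \left(-3\right) \left(-4\right) = \left(-4\right) 3 \left(-3\right) \left(-4\right) = \left(-12\right) \left(-3\right) \left(-4\right) = 36 \left(-4\right) = -144$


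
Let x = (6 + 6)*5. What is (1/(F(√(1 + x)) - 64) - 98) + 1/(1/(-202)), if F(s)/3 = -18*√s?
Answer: -9410781116/31369325 - 19683*61^(¾)/62738650 - 13824*61^(¼)/31369325 + 11664*√61/31369325 ≈ -300.00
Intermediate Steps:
x = 60 (x = 12*5 = 60)
F(s) = -54*√s (F(s) = 3*(-18*√s) = -54*√s)
(1/(F(√(1 + x)) - 64) - 98) + 1/(1/(-202)) = (1/(-54*(1 + 60)^(¼) - 64) - 98) + 1/(1/(-202)) = (1/(-54*61^(¼) - 64) - 98) + 1/(-1/202) = (1/(-54*61^(¼) - 64) - 98) - 202 = (1/(-64 - 54*61^(¼)) - 98) - 202 = (-98 + 1/(-64 - 54*61^(¼))) - 202 = -300 + 1/(-64 - 54*61^(¼))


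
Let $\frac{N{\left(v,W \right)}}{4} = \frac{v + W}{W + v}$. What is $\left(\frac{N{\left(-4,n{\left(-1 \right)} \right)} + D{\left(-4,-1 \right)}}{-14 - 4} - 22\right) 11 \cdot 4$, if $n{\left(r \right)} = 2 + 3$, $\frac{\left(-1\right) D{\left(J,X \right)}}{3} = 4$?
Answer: $- \frac{8536}{9} \approx -948.44$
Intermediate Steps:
$D{\left(J,X \right)} = -12$ ($D{\left(J,X \right)} = \left(-3\right) 4 = -12$)
$n{\left(r \right)} = 5$
$N{\left(v,W \right)} = 4$ ($N{\left(v,W \right)} = 4 \frac{v + W}{W + v} = 4 \frac{W + v}{W + v} = 4 \cdot 1 = 4$)
$\left(\frac{N{\left(-4,n{\left(-1 \right)} \right)} + D{\left(-4,-1 \right)}}{-14 - 4} - 22\right) 11 \cdot 4 = \left(\frac{4 - 12}{-14 - 4} - 22\right) 11 \cdot 4 = \left(- \frac{8}{-18} - 22\right) 44 = \left(\left(-8\right) \left(- \frac{1}{18}\right) - 22\right) 44 = \left(\frac{4}{9} - 22\right) 44 = \left(- \frac{194}{9}\right) 44 = - \frac{8536}{9}$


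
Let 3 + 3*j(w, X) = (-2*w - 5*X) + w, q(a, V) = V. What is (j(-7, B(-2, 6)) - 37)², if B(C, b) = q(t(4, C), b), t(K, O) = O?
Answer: 18769/9 ≈ 2085.4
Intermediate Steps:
B(C, b) = b
j(w, X) = -1 - 5*X/3 - w/3 (j(w, X) = -1 + ((-2*w - 5*X) + w)/3 = -1 + ((-5*X - 2*w) + w)/3 = -1 + (-w - 5*X)/3 = -1 + (-5*X/3 - w/3) = -1 - 5*X/3 - w/3)
(j(-7, B(-2, 6)) - 37)² = ((-1 - 5/3*6 - ⅓*(-7)) - 37)² = ((-1 - 10 + 7/3) - 37)² = (-26/3 - 37)² = (-137/3)² = 18769/9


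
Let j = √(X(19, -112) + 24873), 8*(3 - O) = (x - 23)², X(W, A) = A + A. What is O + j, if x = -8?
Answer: 319/8 ≈ 39.875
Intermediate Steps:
X(W, A) = 2*A
O = -937/8 (O = 3 - (-8 - 23)²/8 = 3 - ⅛*(-31)² = 3 - ⅛*961 = 3 - 961/8 = -937/8 ≈ -117.13)
j = 157 (j = √(2*(-112) + 24873) = √(-224 + 24873) = √24649 = 157)
O + j = -937/8 + 157 = 319/8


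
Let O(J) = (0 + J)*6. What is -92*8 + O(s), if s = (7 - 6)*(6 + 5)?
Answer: -670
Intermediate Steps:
s = 11 (s = 1*11 = 11)
O(J) = 6*J (O(J) = J*6 = 6*J)
-92*8 + O(s) = -92*8 + 6*11 = -736 + 66 = -670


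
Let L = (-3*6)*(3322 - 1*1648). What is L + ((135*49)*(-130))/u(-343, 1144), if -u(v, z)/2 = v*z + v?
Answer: -48303351/1603 ≈ -30133.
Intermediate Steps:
u(v, z) = -2*v - 2*v*z (u(v, z) = -2*(v*z + v) = -2*(v + v*z) = -2*v - 2*v*z)
L = -30132 (L = -18*(3322 - 1648) = -18*1674 = -30132)
L + ((135*49)*(-130))/u(-343, 1144) = -30132 + ((135*49)*(-130))/((-2*(-343)*(1 + 1144))) = -30132 + (6615*(-130))/((-2*(-343)*1145)) = -30132 - 859950/785470 = -30132 - 859950*1/785470 = -30132 - 1755/1603 = -48303351/1603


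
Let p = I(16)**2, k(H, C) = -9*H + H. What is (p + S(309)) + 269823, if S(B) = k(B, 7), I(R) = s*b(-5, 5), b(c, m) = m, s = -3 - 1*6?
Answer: 269376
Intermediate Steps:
s = -9 (s = -3 - 6 = -9)
k(H, C) = -8*H
I(R) = -45 (I(R) = -9*5 = -45)
p = 2025 (p = (-45)**2 = 2025)
S(B) = -8*B
(p + S(309)) + 269823 = (2025 - 8*309) + 269823 = (2025 - 2472) + 269823 = -447 + 269823 = 269376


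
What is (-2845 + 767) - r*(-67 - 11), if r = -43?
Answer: -5432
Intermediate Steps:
(-2845 + 767) - r*(-67 - 11) = (-2845 + 767) - (-43)*(-67 - 11) = -2078 - (-43)*(-78) = -2078 - 1*3354 = -2078 - 3354 = -5432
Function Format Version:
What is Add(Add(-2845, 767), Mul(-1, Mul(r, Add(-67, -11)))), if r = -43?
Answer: -5432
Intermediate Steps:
Add(Add(-2845, 767), Mul(-1, Mul(r, Add(-67, -11)))) = Add(Add(-2845, 767), Mul(-1, Mul(-43, Add(-67, -11)))) = Add(-2078, Mul(-1, Mul(-43, -78))) = Add(-2078, Mul(-1, 3354)) = Add(-2078, -3354) = -5432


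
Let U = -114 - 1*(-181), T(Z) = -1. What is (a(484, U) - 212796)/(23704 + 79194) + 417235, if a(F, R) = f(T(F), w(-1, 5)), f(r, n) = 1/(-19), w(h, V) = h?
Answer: 815716250445/1955062 ≈ 4.1723e+5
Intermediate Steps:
U = 67 (U = -114 + 181 = 67)
f(r, n) = -1/19
a(F, R) = -1/19
(a(484, U) - 212796)/(23704 + 79194) + 417235 = (-1/19 - 212796)/(23704 + 79194) + 417235 = -4043125/19/102898 + 417235 = -4043125/19*1/102898 + 417235 = -4043125/1955062 + 417235 = 815716250445/1955062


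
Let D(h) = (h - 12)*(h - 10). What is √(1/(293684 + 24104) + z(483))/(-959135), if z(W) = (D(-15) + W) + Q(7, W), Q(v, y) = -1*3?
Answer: -√29160635317027/152400796690 ≈ -3.5433e-5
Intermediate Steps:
Q(v, y) = -3
D(h) = (-12 + h)*(-10 + h)
z(W) = 672 + W (z(W) = ((120 + (-15)² - 22*(-15)) + W) - 3 = ((120 + 225 + 330) + W) - 3 = (675 + W) - 3 = 672 + W)
√(1/(293684 + 24104) + z(483))/(-959135) = √(1/(293684 + 24104) + (672 + 483))/(-959135) = √(1/317788 + 1155)*(-1/959135) = √(367045141/317788)*(-1/959135) = (√29160635317027/158894)*(-1/959135) = -√29160635317027/152400796690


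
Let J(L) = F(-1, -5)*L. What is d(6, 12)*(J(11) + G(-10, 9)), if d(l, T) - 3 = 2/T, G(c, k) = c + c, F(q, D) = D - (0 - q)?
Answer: -817/3 ≈ -272.33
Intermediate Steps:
F(q, D) = D + q (F(q, D) = D - (-1)*q = D + q)
J(L) = -6*L (J(L) = (-5 - 1)*L = -6*L)
G(c, k) = 2*c
d(l, T) = 3 + 2/T
d(6, 12)*(J(11) + G(-10, 9)) = (3 + 2/12)*(-6*11 + 2*(-10)) = (3 + 2*(1/12))*(-66 - 20) = (3 + ⅙)*(-86) = (19/6)*(-86) = -817/3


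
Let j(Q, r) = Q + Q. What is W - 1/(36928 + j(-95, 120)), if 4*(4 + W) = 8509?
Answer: 156007915/73476 ≈ 2123.3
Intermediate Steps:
j(Q, r) = 2*Q
W = 8493/4 (W = -4 + (1/4)*8509 = -4 + 8509/4 = 8493/4 ≈ 2123.3)
W - 1/(36928 + j(-95, 120)) = 8493/4 - 1/(36928 + 2*(-95)) = 8493/4 - 1/(36928 - 190) = 8493/4 - 1/36738 = 156007915/73476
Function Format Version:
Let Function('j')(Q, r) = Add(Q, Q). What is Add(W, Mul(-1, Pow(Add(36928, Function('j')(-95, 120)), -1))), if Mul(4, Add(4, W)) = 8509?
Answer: Rational(156007915, 73476) ≈ 2123.3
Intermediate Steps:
Function('j')(Q, r) = Mul(2, Q)
W = Rational(8493, 4) (W = Add(-4, Mul(Rational(1, 4), 8509)) = Add(-4, Rational(8509, 4)) = Rational(8493, 4) ≈ 2123.3)
Add(W, Mul(-1, Pow(Add(36928, Function('j')(-95, 120)), -1))) = Add(Rational(8493, 4), Mul(-1, Pow(Add(36928, Mul(2, -95)), -1))) = Add(Rational(8493, 4), Mul(-1, Pow(Add(36928, -190), -1))) = Add(Rational(8493, 4), Mul(-1, Pow(36738, -1))) = Add(Rational(8493, 4), Mul(-1, Rational(1, 36738))) = Add(Rational(8493, 4), Rational(-1, 36738)) = Rational(156007915, 73476)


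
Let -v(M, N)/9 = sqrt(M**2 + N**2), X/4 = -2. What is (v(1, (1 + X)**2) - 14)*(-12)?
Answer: 168 + 108*sqrt(2402) ≈ 5461.1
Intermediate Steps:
X = -8 (X = 4*(-2) = -8)
v(M, N) = -9*sqrt(M**2 + N**2)
(v(1, (1 + X)**2) - 14)*(-12) = (-9*sqrt(1**2 + ((1 - 8)**2)**2) - 14)*(-12) = (-9*sqrt(1 + ((-7)**2)**2) - 14)*(-12) = (-9*sqrt(1 + 49**2) - 14)*(-12) = (-9*sqrt(1 + 2401) - 14)*(-12) = (-9*sqrt(2402) - 14)*(-12) = (-14 - 9*sqrt(2402))*(-12) = 168 + 108*sqrt(2402)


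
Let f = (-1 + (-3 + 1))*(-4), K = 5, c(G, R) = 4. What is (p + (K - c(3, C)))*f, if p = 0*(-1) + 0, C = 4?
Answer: 12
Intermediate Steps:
f = 12 (f = (-1 - 2)*(-4) = -3*(-4) = 12)
p = 0 (p = 0 + 0 = 0)
(p + (K - c(3, C)))*f = (0 + (5 - 1*4))*12 = (0 + (5 - 4))*12 = (0 + 1)*12 = 1*12 = 12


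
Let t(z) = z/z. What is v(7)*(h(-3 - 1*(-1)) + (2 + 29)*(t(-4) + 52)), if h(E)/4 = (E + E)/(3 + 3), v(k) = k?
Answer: 34447/3 ≈ 11482.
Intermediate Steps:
t(z) = 1
h(E) = 4*E/3 (h(E) = 4*((E + E)/(3 + 3)) = 4*((2*E)/6) = 4*((2*E)*(⅙)) = 4*(E/3) = 4*E/3)
v(7)*(h(-3 - 1*(-1)) + (2 + 29)*(t(-4) + 52)) = 7*(4*(-3 - 1*(-1))/3 + (2 + 29)*(1 + 52)) = 7*(4*(-3 + 1)/3 + 31*53) = 7*((4/3)*(-2) + 1643) = 7*(-8/3 + 1643) = 7*(4921/3) = 34447/3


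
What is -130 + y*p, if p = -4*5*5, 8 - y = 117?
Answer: 10770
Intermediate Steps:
y = -109 (y = 8 - 1*117 = 8 - 117 = -109)
p = -100 (p = -20*5 = -100)
-130 + y*p = -130 - 109*(-100) = -130 + 10900 = 10770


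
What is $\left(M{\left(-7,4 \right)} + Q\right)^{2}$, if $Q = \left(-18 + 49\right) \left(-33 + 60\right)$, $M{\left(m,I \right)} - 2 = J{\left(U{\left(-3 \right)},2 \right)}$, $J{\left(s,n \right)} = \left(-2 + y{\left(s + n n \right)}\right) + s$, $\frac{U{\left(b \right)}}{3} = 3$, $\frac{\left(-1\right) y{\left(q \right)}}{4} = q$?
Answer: $630436$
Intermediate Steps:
$y{\left(q \right)} = - 4 q$
$U{\left(b \right)} = 9$ ($U{\left(b \right)} = 3 \cdot 3 = 9$)
$J{\left(s,n \right)} = -2 - 4 n^{2} - 3 s$ ($J{\left(s,n \right)} = \left(-2 - 4 \left(s + n n\right)\right) + s = \left(-2 - 4 \left(s + n^{2}\right)\right) + s = \left(-2 - \left(4 s + 4 n^{2}\right)\right) + s = \left(-2 - 4 s - 4 n^{2}\right) + s = -2 - 4 n^{2} - 3 s$)
$M{\left(m,I \right)} = -43$ ($M{\left(m,I \right)} = 2 - \left(29 + 16\right) = 2 - 45 = -43$)
$Q = 837$ ($Q = 31 \cdot 27 = 837$)
$\left(M{\left(-7,4 \right)} + Q\right)^{2} = \left(-43 + 837\right)^{2} = 794^{2} = 630436$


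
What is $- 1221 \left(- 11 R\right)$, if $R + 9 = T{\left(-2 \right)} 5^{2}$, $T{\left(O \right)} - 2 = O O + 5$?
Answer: $3572646$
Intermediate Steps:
$T{\left(O \right)} = 7 + O^{2}$ ($T{\left(O \right)} = 2 + \left(O O + 5\right) = 2 + \left(O^{2} + 5\right) = 2 + \left(5 + O^{2}\right) = 7 + O^{2}$)
$R = 266$ ($R = -9 + \left(7 + \left(-2\right)^{2}\right) 5^{2} = -9 + \left(7 + 4\right) 25 = -9 + 11 \cdot 25 = -9 + 275 = 266$)
$- 1221 \left(- 11 R\right) = - 1221 \left(\left(-11\right) 266\right) = \left(-1221\right) \left(-2926\right) = 3572646$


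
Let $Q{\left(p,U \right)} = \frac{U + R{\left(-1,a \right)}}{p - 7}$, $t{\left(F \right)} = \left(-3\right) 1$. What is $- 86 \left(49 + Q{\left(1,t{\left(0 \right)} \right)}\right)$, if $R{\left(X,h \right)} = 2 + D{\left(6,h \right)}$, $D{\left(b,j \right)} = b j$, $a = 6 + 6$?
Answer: $- \frac{9589}{3} \approx -3196.3$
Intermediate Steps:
$a = 12$
$t{\left(F \right)} = -3$
$R{\left(X,h \right)} = 2 + 6 h$
$Q{\left(p,U \right)} = \frac{74 + U}{-7 + p}$ ($Q{\left(p,U \right)} = \frac{U + \left(2 + 6 \cdot 12\right)}{p - 7} = \frac{U + \left(2 + 72\right)}{-7 + p} = \frac{U + 74}{-7 + p} = \frac{74 + U}{-7 + p}$)
$- 86 \left(49 + Q{\left(1,t{\left(0 \right)} \right)}\right) = - 86 \left(49 + \frac{74 - 3}{-7 + 1}\right) = - 86 \left(49 + \frac{1}{-6} \cdot 71\right) = - 86 \left(49 - \frac{71}{6}\right) = \left(-86\right) \frac{223}{6} = - \frac{9589}{3}$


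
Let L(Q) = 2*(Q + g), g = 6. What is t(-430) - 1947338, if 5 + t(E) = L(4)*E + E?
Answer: -1956373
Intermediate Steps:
L(Q) = 12 + 2*Q (L(Q) = 2*(Q + 6) = 2*(6 + Q) = 12 + 2*Q)
t(E) = -5 + 21*E (t(E) = -5 + ((12 + 2*4)*E + E) = -5 + ((12 + 8)*E + E) = -5 + (20*E + E) = -5 + 21*E)
t(-430) - 1947338 = (-5 + 21*(-430)) - 1947338 = (-5 - 9030) - 1947338 = -9035 - 1947338 = -1956373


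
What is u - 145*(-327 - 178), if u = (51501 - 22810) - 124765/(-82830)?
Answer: 1688365409/16566 ≈ 1.0192e+5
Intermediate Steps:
u = 475320059/16566 (u = 28691 - 124765*(-1/82830) = 28691 + 24953/16566 = 475320059/16566 ≈ 28693.)
u - 145*(-327 - 178) = 475320059/16566 - 145*(-327 - 178) = 475320059/16566 - 145*(-505) = 475320059/16566 - 1*(-73225) = 475320059/16566 + 73225 = 1688365409/16566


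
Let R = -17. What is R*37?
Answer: -629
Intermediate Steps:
R*37 = -17*37 = -629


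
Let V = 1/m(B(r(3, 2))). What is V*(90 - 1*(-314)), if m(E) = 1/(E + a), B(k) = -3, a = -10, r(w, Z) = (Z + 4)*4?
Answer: -5252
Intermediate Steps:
r(w, Z) = 16 + 4*Z (r(w, Z) = (4 + Z)*4 = 16 + 4*Z)
m(E) = 1/(-10 + E) (m(E) = 1/(E - 10) = 1/(-10 + E))
V = -13 (V = 1/(1/(-10 - 3)) = 1/(1/(-13)) = 1/(-1/13) = -13)
V*(90 - 1*(-314)) = -13*(90 - 1*(-314)) = -13*(90 + 314) = -13*404 = -5252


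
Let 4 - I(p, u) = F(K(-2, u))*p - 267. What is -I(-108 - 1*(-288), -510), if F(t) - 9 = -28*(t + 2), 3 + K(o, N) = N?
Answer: 2576789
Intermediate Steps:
K(o, N) = -3 + N
F(t) = -47 - 28*t (F(t) = 9 - 28*(t + 2) = 9 - 28*(2 + t) = 9 + (-56 - 28*t) = -47 - 28*t)
I(p, u) = 271 - p*(37 - 28*u) (I(p, u) = 4 - ((-47 - 28*(-3 + u))*p - 267) = 4 - ((-47 + (84 - 28*u))*p - 267) = 4 - ((37 - 28*u)*p - 267) = 4 - (p*(37 - 28*u) - 267) = 4 - (-267 + p*(37 - 28*u)) = 4 + (267 - p*(37 - 28*u)) = 271 - p*(37 - 28*u))
-I(-108 - 1*(-288), -510) = -(271 + (-108 - 1*(-288))*(-37 + 28*(-510))) = -(271 + (-108 + 288)*(-37 - 14280)) = -(271 + 180*(-14317)) = -(271 - 2577060) = -1*(-2576789) = 2576789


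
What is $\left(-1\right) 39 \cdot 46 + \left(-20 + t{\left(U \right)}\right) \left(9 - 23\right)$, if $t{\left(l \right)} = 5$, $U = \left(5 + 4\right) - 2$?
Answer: $-1584$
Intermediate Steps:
$U = 7$ ($U = 9 - 2 = 7$)
$\left(-1\right) 39 \cdot 46 + \left(-20 + t{\left(U \right)}\right) \left(9 - 23\right) = \left(-1\right) 39 \cdot 46 + \left(-20 + 5\right) \left(9 - 23\right) = \left(-39\right) 46 - -210 = -1794 + 210 = -1584$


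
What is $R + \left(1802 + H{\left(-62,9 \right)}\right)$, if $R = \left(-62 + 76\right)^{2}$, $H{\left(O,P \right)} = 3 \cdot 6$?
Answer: $2016$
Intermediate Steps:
$H{\left(O,P \right)} = 18$
$R = 196$ ($R = 14^{2} = 196$)
$R + \left(1802 + H{\left(-62,9 \right)}\right) = 196 + \left(1802 + 18\right) = 196 + 1820 = 2016$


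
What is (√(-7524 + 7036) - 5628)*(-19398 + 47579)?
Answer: -158602668 + 56362*I*√122 ≈ -1.586e+8 + 6.2254e+5*I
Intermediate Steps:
(√(-7524 + 7036) - 5628)*(-19398 + 47579) = (√(-488) - 5628)*28181 = (2*I*√122 - 5628)*28181 = (-5628 + 2*I*√122)*28181 = -158602668 + 56362*I*√122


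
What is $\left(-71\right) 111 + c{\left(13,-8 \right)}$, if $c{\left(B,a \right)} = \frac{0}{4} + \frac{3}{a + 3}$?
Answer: $- \frac{39408}{5} \approx -7881.6$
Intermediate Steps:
$c{\left(B,a \right)} = \frac{3}{3 + a}$ ($c{\left(B,a \right)} = 0 \cdot \frac{1}{4} + \frac{3}{3 + a} = 0 + \frac{3}{3 + a} = \frac{3}{3 + a}$)
$\left(-71\right) 111 + c{\left(13,-8 \right)} = \left(-71\right) 111 + \frac{3}{3 - 8} = -7881 + \frac{3}{-5} = -7881 + 3 \left(- \frac{1}{5}\right) = -7881 - \frac{3}{5} = - \frac{39408}{5}$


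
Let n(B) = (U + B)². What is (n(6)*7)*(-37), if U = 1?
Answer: -12691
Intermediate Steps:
n(B) = (1 + B)²
(n(6)*7)*(-37) = ((1 + 6)²*7)*(-37) = (7²*7)*(-37) = (49*7)*(-37) = 343*(-37) = -12691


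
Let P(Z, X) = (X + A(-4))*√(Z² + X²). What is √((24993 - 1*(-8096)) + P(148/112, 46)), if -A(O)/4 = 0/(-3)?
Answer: √(6485444 + 322*√1660313)/14 ≈ 187.63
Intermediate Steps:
A(O) = 0 (A(O) = -0/(-3) = -0*(-1)/3 = -4*0 = 0)
P(Z, X) = X*√(X² + Z²) (P(Z, X) = (X + 0)*√(Z² + X²) = X*√(X² + Z²))
√((24993 - 1*(-8096)) + P(148/112, 46)) = √((24993 - 1*(-8096)) + 46*√(46² + (148/112)²)) = √((24993 + 8096) + 46*√(2116 + (148*(1/112))²)) = √(33089 + 46*√(2116 + (37/28)²)) = √(33089 + 46*√(2116 + 1369/784)) = √(33089 + 46*√(1660313/784)) = √(33089 + 46*(√1660313/28)) = √(33089 + 23*√1660313/14)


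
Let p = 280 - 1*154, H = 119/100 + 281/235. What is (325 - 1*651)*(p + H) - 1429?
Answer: -101714469/2350 ≈ -43283.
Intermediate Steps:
H = 11213/4700 (H = 119*(1/100) + 281*(1/235) = 119/100 + 281/235 = 11213/4700 ≈ 2.3857)
p = 126 (p = 280 - 154 = 126)
(325 - 1*651)*(p + H) - 1429 = (325 - 1*651)*(126 + 11213/4700) - 1429 = (325 - 651)*(603413/4700) - 1429 = -326*603413/4700 - 1429 = -98356319/2350 - 1429 = -101714469/2350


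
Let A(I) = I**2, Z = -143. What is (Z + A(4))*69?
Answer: -8763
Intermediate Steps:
(Z + A(4))*69 = (-143 + 4**2)*69 = (-143 + 16)*69 = -127*69 = -8763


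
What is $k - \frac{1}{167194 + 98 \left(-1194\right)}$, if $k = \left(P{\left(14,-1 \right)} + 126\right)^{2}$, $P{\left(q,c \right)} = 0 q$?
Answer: $\frac{796689431}{50182} \approx 15876.0$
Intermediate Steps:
$P{\left(q,c \right)} = 0$
$k = 15876$ ($k = \left(0 + 126\right)^{2} = 126^{2} = 15876$)
$k - \frac{1}{167194 + 98 \left(-1194\right)} = 15876 - \frac{1}{167194 + 98 \left(-1194\right)} = 15876 - \frac{1}{167194 - 117012} = 15876 - \frac{1}{50182} = \frac{796689431}{50182}$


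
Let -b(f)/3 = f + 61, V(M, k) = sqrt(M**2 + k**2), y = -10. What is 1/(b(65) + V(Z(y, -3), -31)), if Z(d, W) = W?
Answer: -189/70957 - sqrt(970)/141914 ≈ -0.0028830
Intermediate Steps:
b(f) = -183 - 3*f (b(f) = -3*(f + 61) = -3*(61 + f) = -183 - 3*f)
1/(b(65) + V(Z(y, -3), -31)) = 1/((-183 - 3*65) + sqrt((-3)**2 + (-31)**2)) = 1/((-183 - 195) + sqrt(9 + 961)) = 1/(-378 + sqrt(970))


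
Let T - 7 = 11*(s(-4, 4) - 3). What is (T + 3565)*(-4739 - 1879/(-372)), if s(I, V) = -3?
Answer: -3087083837/186 ≈ -1.6597e+7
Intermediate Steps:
T = -59 (T = 7 + 11*(-3 - 3) = 7 + 11*(-6) = 7 - 66 = -59)
(T + 3565)*(-4739 - 1879/(-372)) = (-59 + 3565)*(-4739 - 1879/(-372)) = 3506*(-4739 - 1879*(-1/372)) = 3506*(-4739 + 1879/372) = 3506*(-1761029/372) = -3087083837/186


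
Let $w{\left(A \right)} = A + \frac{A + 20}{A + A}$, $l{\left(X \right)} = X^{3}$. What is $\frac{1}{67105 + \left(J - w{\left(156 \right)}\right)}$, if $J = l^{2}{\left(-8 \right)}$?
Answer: $\frac{39}{12834605} \approx 3.0387 \cdot 10^{-6}$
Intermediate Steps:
$J = 262144$ ($J = \left(\left(-8\right)^{3}\right)^{2} = \left(-512\right)^{2} = 262144$)
$w{\left(A \right)} = A + \frac{20 + A}{2 A}$
$\frac{1}{67105 + \left(J - w{\left(156 \right)}\right)} = \frac{1}{67105 + \left(262144 - \left(\frac{1}{2} + 156 + \frac{10}{156}\right)\right)} = \frac{1}{67105 + \left(262144 - \left(\frac{1}{2} + 156 + 10 \cdot \frac{1}{156}\right)\right)} = \frac{1}{67105 + \left(262144 - \left(\frac{1}{2} + 156 + \frac{5}{78}\right)\right)} = \frac{1}{67105 + \left(262144 - \frac{6106}{39}\right)} = \frac{1}{67105 + \frac{10217510}{39}} = \frac{1}{\frac{12834605}{39}} = \frac{39}{12834605}$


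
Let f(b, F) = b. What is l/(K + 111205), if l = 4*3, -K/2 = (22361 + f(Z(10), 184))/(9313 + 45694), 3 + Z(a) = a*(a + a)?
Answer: 220028/2039002773 ≈ 0.00010791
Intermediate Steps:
Z(a) = -3 + 2*a² (Z(a) = -3 + a*(a + a) = -3 + a*(2*a) = -3 + 2*a²)
K = -45116/55007 (K = -2*(22361 + (-3 + 2*10²))/(9313 + 45694) = -2*(22361 + (-3 + 2*100))/55007 = -2*(22361 + (-3 + 200))/55007 = -2*(22361 + 197)/55007 = -45116/55007 ≈ -0.82019)
l = 12
l/(K + 111205) = 12/(-45116/55007 + 111205) = 12/(6117008319/55007) = (55007/6117008319)*12 = 220028/2039002773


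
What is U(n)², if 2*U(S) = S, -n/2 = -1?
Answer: 1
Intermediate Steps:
n = 2 (n = -2*(-1) = 2)
U(S) = S/2
U(n)² = ((½)*2)² = 1² = 1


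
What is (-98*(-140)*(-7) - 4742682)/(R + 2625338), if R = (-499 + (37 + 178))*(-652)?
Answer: -2419361/1405253 ≈ -1.7217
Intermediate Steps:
R = 185168 (R = (-499 + 215)*(-652) = -284*(-652) = 185168)
(-98*(-140)*(-7) - 4742682)/(R + 2625338) = (-98*(-140)*(-7) - 4742682)/(185168 + 2625338) = (13720*(-7) - 4742682)/2810506 = (-96040 - 4742682)*(1/2810506) = -4838722*1/2810506 = -2419361/1405253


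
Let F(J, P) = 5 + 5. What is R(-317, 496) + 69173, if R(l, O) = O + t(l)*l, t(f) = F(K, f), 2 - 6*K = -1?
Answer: 66499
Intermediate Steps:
K = ½ (K = ⅓ - ⅙*(-1) = ⅓ + ⅙ = ½ ≈ 0.50000)
F(J, P) = 10
t(f) = 10
R(l, O) = O + 10*l
R(-317, 496) + 69173 = (496 + 10*(-317)) + 69173 = (496 - 3170) + 69173 = -2674 + 69173 = 66499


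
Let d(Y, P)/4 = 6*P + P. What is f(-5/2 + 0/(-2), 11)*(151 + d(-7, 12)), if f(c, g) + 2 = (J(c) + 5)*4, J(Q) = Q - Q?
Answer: 8766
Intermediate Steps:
J(Q) = 0
d(Y, P) = 28*P (d(Y, P) = 4*(6*P + P) = 4*(7*P) = 28*P)
f(c, g) = 18 (f(c, g) = -2 + (0 + 5)*4 = -2 + 5*4 = -2 + 20 = 18)
f(-5/2 + 0/(-2), 11)*(151 + d(-7, 12)) = 18*(151 + 28*12) = 18*(151 + 336) = 18*487 = 8766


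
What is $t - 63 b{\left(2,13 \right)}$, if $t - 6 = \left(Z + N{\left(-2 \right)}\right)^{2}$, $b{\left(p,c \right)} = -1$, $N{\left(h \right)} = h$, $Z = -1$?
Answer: $78$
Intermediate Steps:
$t = 15$ ($t = 6 + \left(-1 - 2\right)^{2} = 6 + \left(-3\right)^{2} = 6 + 9 = 15$)
$t - 63 b{\left(2,13 \right)} = 15 - -63 = 15 + 63 = 78$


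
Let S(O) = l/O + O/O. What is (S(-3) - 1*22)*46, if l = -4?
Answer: -2714/3 ≈ -904.67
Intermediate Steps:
S(O) = 1 - 4/O (S(O) = -4/O + O/O = -4/O + 1 = 1 - 4/O)
(S(-3) - 1*22)*46 = ((-4 - 3)/(-3) - 1*22)*46 = (-1/3*(-7) - 22)*46 = (7/3 - 22)*46 = -59/3*46 = -2714/3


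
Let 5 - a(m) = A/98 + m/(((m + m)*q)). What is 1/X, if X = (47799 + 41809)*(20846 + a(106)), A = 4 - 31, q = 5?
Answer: 245/457765873104 ≈ 5.3521e-10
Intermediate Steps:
A = -27
a(m) = 1268/245 (a(m) = 5 - (-27/98 + m/(((m + m)*5))) = 5 - (-27*1/98 + m/(((2*m)*5))) = 5 - (-27/98 + m/((10*m))) = 5 - (-27/98 + m*(1/(10*m))) = 5 - (-27/98 + ⅒) = 5 - 1*(-43/245) = 5 + 43/245 = 1268/245)
X = 457765873104/245 (X = (47799 + 41809)*(20846 + 1268/245) = 89608*(5108538/245) = 457765873104/245 ≈ 1.8684e+9)
1/X = 1/(457765873104/245) = 245/457765873104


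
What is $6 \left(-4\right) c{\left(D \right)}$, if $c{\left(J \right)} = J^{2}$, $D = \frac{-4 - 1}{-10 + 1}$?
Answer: $- \frac{200}{27} \approx -7.4074$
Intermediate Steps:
$D = \frac{5}{9}$ ($D = - \frac{5}{-9} = \left(-5\right) \left(- \frac{1}{9}\right) = \frac{5}{9} \approx 0.55556$)
$6 \left(-4\right) c{\left(D \right)} = 6 \left(-4\right) \left(\frac{5}{9}\right)^{2} = \left(-24\right) \frac{25}{81} = - \frac{200}{27}$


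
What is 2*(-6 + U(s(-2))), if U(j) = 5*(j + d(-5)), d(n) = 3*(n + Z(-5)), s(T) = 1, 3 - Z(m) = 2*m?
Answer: 238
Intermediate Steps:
Z(m) = 3 - 2*m
d(n) = 39 + 3*n (d(n) = 3*(n + (3 - 2*(-5))) = 3*(n + (3 + 10)) = 3*(n + 13) = 3*(13 + n) = 39 + 3*n)
U(j) = 120 + 5*j (U(j) = 5*(j + (39 + 3*(-5))) = 5*(j + (39 - 15)) = 5*(j + 24) = 5*(24 + j) = 120 + 5*j)
2*(-6 + U(s(-2))) = 2*(-6 + (120 + 5*1)) = 2*(-6 + (120 + 5)) = 2*(-6 + 125) = 2*119 = 238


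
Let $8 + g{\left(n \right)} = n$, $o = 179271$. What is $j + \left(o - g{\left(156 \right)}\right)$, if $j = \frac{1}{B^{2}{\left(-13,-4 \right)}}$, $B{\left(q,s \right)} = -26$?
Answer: $\frac{121087149}{676} \approx 1.7912 \cdot 10^{5}$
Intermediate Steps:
$g{\left(n \right)} = -8 + n$
$j = \frac{1}{676}$ ($j = \frac{1}{\left(-26\right)^{2}} = \frac{1}{676} \approx 0.0014793$)
$j + \left(o - g{\left(156 \right)}\right) = \frac{1}{676} + \left(179271 - \left(-8 + 156\right)\right) = \frac{1}{676} + \left(179271 - 148\right) = \frac{1}{676} + 179123 = \frac{121087149}{676}$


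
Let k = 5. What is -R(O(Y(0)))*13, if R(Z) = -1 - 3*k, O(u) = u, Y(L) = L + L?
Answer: 208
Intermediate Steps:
Y(L) = 2*L
R(Z) = -16 (R(Z) = -1 - 3*5 = -1 - 15 = -16)
-R(O(Y(0)))*13 = -1*(-16)*13 = 16*13 = 208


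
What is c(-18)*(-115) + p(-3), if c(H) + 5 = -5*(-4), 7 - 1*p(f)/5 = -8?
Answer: -1650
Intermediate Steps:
p(f) = 75 (p(f) = 35 - 5*(-8) = 35 + 40 = 75)
c(H) = 15 (c(H) = -5 - 5*(-4) = -5 + 20 = 15)
c(-18)*(-115) + p(-3) = 15*(-115) + 75 = -1725 + 75 = -1650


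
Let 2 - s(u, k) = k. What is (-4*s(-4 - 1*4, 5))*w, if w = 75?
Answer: 900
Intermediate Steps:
s(u, k) = 2 - k
(-4*s(-4 - 1*4, 5))*w = -4*(2 - 1*5)*75 = -4*(2 - 5)*75 = -4*(-3)*75 = 12*75 = 900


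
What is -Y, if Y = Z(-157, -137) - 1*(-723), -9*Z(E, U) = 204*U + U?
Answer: -34592/9 ≈ -3843.6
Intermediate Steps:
Z(E, U) = -205*U/9 (Z(E, U) = -(204*U + U)/9 = -205*U/9)
Y = 34592/9 (Y = -205/9*(-137) - 1*(-723) = 28085/9 + 723 = 34592/9 ≈ 3843.6)
-Y = -1*34592/9 = -34592/9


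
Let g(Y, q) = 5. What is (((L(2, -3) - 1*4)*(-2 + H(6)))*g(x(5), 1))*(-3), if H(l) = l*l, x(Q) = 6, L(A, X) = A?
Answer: 1020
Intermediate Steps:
H(l) = l²
(((L(2, -3) - 1*4)*(-2 + H(6)))*g(x(5), 1))*(-3) = (((2 - 1*4)*(-2 + 6²))*5)*(-3) = (((2 - 4)*(-2 + 36))*5)*(-3) = (-2*34*5)*(-3) = -68*5*(-3) = -340*(-3) = 1020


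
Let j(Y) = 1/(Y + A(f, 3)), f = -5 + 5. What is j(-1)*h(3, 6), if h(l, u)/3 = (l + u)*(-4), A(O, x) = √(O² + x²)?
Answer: -54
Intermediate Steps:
f = 0
h(l, u) = -12*l - 12*u (h(l, u) = 3*((l + u)*(-4)) = 3*(-4*l - 4*u) = -12*l - 12*u)
j(Y) = 1/(3 + Y) (j(Y) = 1/(Y + √(0² + 3²)) = 1/(Y + √(0 + 9)) = 1/(Y + √9) = 1/(Y + 3) = 1/(3 + Y))
j(-1)*h(3, 6) = (-12*3 - 12*6)/(3 - 1) = (-36 - 72)/2 = (½)*(-108) = -54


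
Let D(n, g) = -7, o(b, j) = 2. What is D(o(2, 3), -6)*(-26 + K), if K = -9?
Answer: 245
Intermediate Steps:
D(o(2, 3), -6)*(-26 + K) = -7*(-26 - 9) = -7*(-35) = 245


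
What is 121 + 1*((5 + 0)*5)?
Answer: 146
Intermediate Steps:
121 + 1*((5 + 0)*5) = 121 + 1*(5*5) = 121 + 1*25 = 121 + 25 = 146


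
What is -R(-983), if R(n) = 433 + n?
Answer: 550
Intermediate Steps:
-R(-983) = -(433 - 983) = -1*(-550) = 550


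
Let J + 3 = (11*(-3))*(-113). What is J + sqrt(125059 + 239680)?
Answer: 3726 + sqrt(364739) ≈ 4329.9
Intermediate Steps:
J = 3726 (J = -3 + (11*(-3))*(-113) = -3 - 33*(-113) = -3 + 3729 = 3726)
J + sqrt(125059 + 239680) = 3726 + sqrt(125059 + 239680) = 3726 + sqrt(364739)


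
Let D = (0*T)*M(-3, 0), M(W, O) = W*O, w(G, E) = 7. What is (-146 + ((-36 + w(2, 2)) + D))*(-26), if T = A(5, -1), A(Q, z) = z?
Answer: 4550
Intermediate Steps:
T = -1
M(W, O) = O*W
D = 0 (D = (0*(-1))*(0*(-3)) = 0*0 = 0)
(-146 + ((-36 + w(2, 2)) + D))*(-26) = (-146 + ((-36 + 7) + 0))*(-26) = (-146 + (-29 + 0))*(-26) = (-146 - 29)*(-26) = -175*(-26) = 4550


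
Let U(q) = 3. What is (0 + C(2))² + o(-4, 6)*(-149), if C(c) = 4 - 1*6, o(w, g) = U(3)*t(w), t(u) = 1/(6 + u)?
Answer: -439/2 ≈ -219.50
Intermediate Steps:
o(w, g) = 3/(6 + w)
C(c) = -2 (C(c) = 4 - 6 = -2)
(0 + C(2))² + o(-4, 6)*(-149) = (0 - 2)² + (3/(6 - 4))*(-149) = (-2)² + (3/2)*(-149) = 4 + (3*(½))*(-149) = 4 + (3/2)*(-149) = 4 - 447/2 = -439/2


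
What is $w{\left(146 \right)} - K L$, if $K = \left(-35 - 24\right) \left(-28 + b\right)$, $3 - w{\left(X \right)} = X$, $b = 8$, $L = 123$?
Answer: $-145283$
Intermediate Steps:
$w{\left(X \right)} = 3 - X$
$K = 1180$ ($K = \left(-35 - 24\right) \left(-28 + 8\right) = \left(-59\right) \left(-20\right) = 1180$)
$w{\left(146 \right)} - K L = \left(3 - 146\right) - 1180 \cdot 123 = \left(3 - 146\right) - 145140 = -143 - 145140 = -145283$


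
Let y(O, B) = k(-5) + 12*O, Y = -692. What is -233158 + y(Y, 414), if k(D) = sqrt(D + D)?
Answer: -241462 + I*sqrt(10) ≈ -2.4146e+5 + 3.1623*I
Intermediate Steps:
k(D) = sqrt(2)*sqrt(D) (k(D) = sqrt(2*D) = sqrt(2)*sqrt(D))
y(O, B) = 12*O + I*sqrt(10) (y(O, B) = sqrt(2)*sqrt(-5) + 12*O = sqrt(2)*(I*sqrt(5)) + 12*O = I*sqrt(10) + 12*O = 12*O + I*sqrt(10))
-233158 + y(Y, 414) = -233158 + (12*(-692) + I*sqrt(10)) = -233158 + (-8304 + I*sqrt(10)) = -241462 + I*sqrt(10)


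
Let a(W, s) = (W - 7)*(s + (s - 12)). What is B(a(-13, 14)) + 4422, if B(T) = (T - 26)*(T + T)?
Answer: 225862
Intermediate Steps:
a(W, s) = (-12 + 2*s)*(-7 + W) (a(W, s) = (-7 + W)*(s + (-12 + s)) = (-7 + W)*(-12 + 2*s) = (-12 + 2*s)*(-7 + W))
B(T) = 2*T*(-26 + T) (B(T) = (-26 + T)*(2*T) = 2*T*(-26 + T))
B(a(-13, 14)) + 4422 = 2*(84 - 14*14 - 12*(-13) + 2*(-13)*14)*(-26 + (84 - 14*14 - 12*(-13) + 2*(-13)*14)) + 4422 = 2*(84 - 196 + 156 - 364)*(-26 + (84 - 196 + 156 - 364)) + 4422 = 2*(-320)*(-26 - 320) + 4422 = 2*(-320)*(-346) + 4422 = 221440 + 4422 = 225862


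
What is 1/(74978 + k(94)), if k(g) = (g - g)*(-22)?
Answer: 1/74978 ≈ 1.3337e-5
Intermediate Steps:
k(g) = 0 (k(g) = 0*(-22) = 0)
1/(74978 + k(94)) = 1/(74978 + 0) = 1/74978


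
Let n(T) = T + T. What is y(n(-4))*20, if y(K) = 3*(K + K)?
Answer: -960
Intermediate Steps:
n(T) = 2*T
y(K) = 6*K (y(K) = 3*(2*K) = 6*K)
y(n(-4))*20 = (6*(2*(-4)))*20 = (6*(-8))*20 = -48*20 = -960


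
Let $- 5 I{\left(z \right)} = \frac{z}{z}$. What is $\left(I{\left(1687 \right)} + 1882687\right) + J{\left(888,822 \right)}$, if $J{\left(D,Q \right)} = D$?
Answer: $\frac{9417874}{5} \approx 1.8836 \cdot 10^{6}$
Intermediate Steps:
$I{\left(z \right)} = - \frac{1}{5}$ ($I{\left(z \right)} = - \frac{z \frac{1}{z}}{5} = \left(- \frac{1}{5}\right) 1 = - \frac{1}{5}$)
$\left(I{\left(1687 \right)} + 1882687\right) + J{\left(888,822 \right)} = \left(- \frac{1}{5} + 1882687\right) + 888 = \frac{9413434}{5} + 888 = \frac{9417874}{5}$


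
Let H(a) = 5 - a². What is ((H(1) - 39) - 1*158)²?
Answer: 37249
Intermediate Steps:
((H(1) - 39) - 1*158)² = (((5 - 1*1²) - 39) - 1*158)² = (((5 - 1*1) - 39) - 158)² = (((5 - 1) - 39) - 158)² = ((4 - 39) - 158)² = (-35 - 158)² = (-193)² = 37249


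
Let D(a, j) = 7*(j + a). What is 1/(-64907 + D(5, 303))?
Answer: -1/62751 ≈ -1.5936e-5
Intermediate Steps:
D(a, j) = 7*a + 7*j (D(a, j) = 7*(a + j) = 7*a + 7*j)
1/(-64907 + D(5, 303)) = 1/(-64907 + (7*5 + 7*303)) = 1/(-64907 + (35 + 2121)) = 1/(-64907 + 2156) = 1/(-62751) = -1/62751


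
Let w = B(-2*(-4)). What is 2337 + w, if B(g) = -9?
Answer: 2328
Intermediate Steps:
w = -9
2337 + w = 2337 - 9 = 2328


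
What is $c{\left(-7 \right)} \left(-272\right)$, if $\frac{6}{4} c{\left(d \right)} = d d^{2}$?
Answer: $\frac{186592}{3} \approx 62197.0$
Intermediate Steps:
$c{\left(d \right)} = \frac{2 d^{3}}{3}$ ($c{\left(d \right)} = \frac{2 d d^{2}}{3} = \frac{2 d^{3}}{3}$)
$c{\left(-7 \right)} \left(-272\right) = \frac{2 \left(-7\right)^{3}}{3} \left(-272\right) = \frac{2}{3} \left(-343\right) \left(-272\right) = \left(- \frac{686}{3}\right) \left(-272\right) = \frac{186592}{3}$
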